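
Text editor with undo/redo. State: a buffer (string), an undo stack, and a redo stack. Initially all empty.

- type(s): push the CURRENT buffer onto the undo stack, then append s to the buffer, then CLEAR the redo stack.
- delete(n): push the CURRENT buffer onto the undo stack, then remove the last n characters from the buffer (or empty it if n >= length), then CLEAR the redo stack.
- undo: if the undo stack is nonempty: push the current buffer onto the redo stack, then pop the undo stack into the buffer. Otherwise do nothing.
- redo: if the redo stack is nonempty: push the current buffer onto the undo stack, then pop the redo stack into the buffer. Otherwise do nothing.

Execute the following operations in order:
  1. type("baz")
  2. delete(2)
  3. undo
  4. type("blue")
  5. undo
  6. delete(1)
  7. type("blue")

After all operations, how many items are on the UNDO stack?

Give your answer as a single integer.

Answer: 3

Derivation:
After op 1 (type): buf='baz' undo_depth=1 redo_depth=0
After op 2 (delete): buf='b' undo_depth=2 redo_depth=0
After op 3 (undo): buf='baz' undo_depth=1 redo_depth=1
After op 4 (type): buf='bazblue' undo_depth=2 redo_depth=0
After op 5 (undo): buf='baz' undo_depth=1 redo_depth=1
After op 6 (delete): buf='ba' undo_depth=2 redo_depth=0
After op 7 (type): buf='bablue' undo_depth=3 redo_depth=0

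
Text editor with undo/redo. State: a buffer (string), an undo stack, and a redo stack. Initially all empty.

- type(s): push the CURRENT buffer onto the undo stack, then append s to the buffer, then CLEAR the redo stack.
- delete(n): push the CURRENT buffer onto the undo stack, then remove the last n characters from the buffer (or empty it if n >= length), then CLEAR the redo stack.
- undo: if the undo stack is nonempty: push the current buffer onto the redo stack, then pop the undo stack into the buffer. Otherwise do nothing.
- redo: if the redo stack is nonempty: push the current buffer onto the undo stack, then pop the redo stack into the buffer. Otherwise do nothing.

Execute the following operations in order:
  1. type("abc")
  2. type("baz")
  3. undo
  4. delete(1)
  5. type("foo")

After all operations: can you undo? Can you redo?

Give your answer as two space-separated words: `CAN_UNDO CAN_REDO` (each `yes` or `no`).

After op 1 (type): buf='abc' undo_depth=1 redo_depth=0
After op 2 (type): buf='abcbaz' undo_depth=2 redo_depth=0
After op 3 (undo): buf='abc' undo_depth=1 redo_depth=1
After op 4 (delete): buf='ab' undo_depth=2 redo_depth=0
After op 5 (type): buf='abfoo' undo_depth=3 redo_depth=0

Answer: yes no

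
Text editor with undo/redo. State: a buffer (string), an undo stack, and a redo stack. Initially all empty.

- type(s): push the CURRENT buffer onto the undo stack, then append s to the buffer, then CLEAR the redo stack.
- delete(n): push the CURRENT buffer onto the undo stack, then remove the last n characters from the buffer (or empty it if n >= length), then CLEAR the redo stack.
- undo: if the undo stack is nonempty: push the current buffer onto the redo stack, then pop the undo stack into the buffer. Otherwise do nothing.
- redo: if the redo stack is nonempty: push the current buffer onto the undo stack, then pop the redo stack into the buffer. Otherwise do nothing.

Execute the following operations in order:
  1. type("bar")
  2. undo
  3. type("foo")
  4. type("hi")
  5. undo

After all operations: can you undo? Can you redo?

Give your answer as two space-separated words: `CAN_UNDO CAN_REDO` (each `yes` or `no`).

After op 1 (type): buf='bar' undo_depth=1 redo_depth=0
After op 2 (undo): buf='(empty)' undo_depth=0 redo_depth=1
After op 3 (type): buf='foo' undo_depth=1 redo_depth=0
After op 4 (type): buf='foohi' undo_depth=2 redo_depth=0
After op 5 (undo): buf='foo' undo_depth=1 redo_depth=1

Answer: yes yes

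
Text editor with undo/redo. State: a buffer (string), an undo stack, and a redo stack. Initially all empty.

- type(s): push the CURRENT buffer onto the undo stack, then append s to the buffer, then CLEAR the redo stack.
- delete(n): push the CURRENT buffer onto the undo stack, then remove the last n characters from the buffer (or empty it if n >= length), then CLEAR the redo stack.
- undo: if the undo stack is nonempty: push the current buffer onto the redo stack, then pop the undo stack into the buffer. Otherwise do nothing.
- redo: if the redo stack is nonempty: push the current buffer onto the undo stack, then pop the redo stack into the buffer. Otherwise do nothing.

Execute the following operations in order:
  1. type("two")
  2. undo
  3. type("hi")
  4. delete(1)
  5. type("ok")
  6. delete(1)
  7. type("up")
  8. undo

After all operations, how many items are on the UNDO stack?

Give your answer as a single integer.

Answer: 4

Derivation:
After op 1 (type): buf='two' undo_depth=1 redo_depth=0
After op 2 (undo): buf='(empty)' undo_depth=0 redo_depth=1
After op 3 (type): buf='hi' undo_depth=1 redo_depth=0
After op 4 (delete): buf='h' undo_depth=2 redo_depth=0
After op 5 (type): buf='hok' undo_depth=3 redo_depth=0
After op 6 (delete): buf='ho' undo_depth=4 redo_depth=0
After op 7 (type): buf='houp' undo_depth=5 redo_depth=0
After op 8 (undo): buf='ho' undo_depth=4 redo_depth=1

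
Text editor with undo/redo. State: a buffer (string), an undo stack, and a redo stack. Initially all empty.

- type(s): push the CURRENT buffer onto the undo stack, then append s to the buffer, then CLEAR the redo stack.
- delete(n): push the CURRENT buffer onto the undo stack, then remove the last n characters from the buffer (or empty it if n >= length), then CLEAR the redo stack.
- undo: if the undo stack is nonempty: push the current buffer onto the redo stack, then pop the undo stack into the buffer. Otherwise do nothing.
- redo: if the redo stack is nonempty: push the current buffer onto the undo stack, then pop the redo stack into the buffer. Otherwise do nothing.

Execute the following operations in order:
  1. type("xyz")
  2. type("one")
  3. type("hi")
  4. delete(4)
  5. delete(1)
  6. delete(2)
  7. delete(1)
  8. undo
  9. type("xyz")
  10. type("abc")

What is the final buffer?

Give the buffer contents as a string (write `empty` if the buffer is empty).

After op 1 (type): buf='xyz' undo_depth=1 redo_depth=0
After op 2 (type): buf='xyzone' undo_depth=2 redo_depth=0
After op 3 (type): buf='xyzonehi' undo_depth=3 redo_depth=0
After op 4 (delete): buf='xyzo' undo_depth=4 redo_depth=0
After op 5 (delete): buf='xyz' undo_depth=5 redo_depth=0
After op 6 (delete): buf='x' undo_depth=6 redo_depth=0
After op 7 (delete): buf='(empty)' undo_depth=7 redo_depth=0
After op 8 (undo): buf='x' undo_depth=6 redo_depth=1
After op 9 (type): buf='xxyz' undo_depth=7 redo_depth=0
After op 10 (type): buf='xxyzabc' undo_depth=8 redo_depth=0

Answer: xxyzabc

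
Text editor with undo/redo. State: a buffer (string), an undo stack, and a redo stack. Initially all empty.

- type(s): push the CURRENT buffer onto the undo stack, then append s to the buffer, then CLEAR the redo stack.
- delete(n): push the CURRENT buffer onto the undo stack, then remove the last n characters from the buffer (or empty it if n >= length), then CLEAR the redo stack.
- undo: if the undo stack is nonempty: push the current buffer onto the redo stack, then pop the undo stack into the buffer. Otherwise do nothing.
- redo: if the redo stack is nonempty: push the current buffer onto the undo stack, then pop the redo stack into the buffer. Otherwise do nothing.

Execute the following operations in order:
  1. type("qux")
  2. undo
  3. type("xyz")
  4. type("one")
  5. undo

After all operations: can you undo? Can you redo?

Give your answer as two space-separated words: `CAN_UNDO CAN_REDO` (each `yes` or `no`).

After op 1 (type): buf='qux' undo_depth=1 redo_depth=0
After op 2 (undo): buf='(empty)' undo_depth=0 redo_depth=1
After op 3 (type): buf='xyz' undo_depth=1 redo_depth=0
After op 4 (type): buf='xyzone' undo_depth=2 redo_depth=0
After op 5 (undo): buf='xyz' undo_depth=1 redo_depth=1

Answer: yes yes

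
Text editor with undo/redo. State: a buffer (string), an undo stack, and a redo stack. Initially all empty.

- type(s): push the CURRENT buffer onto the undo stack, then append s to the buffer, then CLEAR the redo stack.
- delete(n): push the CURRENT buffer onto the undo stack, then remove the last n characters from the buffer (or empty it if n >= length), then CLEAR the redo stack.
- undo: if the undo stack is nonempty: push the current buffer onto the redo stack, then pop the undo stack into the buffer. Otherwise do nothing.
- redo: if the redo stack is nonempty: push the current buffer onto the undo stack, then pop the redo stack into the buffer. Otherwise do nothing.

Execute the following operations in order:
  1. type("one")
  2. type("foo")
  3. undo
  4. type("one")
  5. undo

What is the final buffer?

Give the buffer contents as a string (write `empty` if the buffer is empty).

After op 1 (type): buf='one' undo_depth=1 redo_depth=0
After op 2 (type): buf='onefoo' undo_depth=2 redo_depth=0
After op 3 (undo): buf='one' undo_depth=1 redo_depth=1
After op 4 (type): buf='oneone' undo_depth=2 redo_depth=0
After op 5 (undo): buf='one' undo_depth=1 redo_depth=1

Answer: one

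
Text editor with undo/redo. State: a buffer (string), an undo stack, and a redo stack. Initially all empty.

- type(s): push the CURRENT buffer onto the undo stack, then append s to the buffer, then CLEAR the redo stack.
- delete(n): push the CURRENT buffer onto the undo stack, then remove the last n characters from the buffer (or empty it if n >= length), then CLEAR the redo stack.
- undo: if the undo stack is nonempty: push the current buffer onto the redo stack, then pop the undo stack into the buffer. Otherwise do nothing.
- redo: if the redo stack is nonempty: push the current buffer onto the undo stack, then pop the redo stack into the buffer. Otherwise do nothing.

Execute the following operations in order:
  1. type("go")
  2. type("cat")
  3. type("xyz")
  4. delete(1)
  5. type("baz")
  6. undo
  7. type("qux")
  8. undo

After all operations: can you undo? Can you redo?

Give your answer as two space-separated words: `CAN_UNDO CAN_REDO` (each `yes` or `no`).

Answer: yes yes

Derivation:
After op 1 (type): buf='go' undo_depth=1 redo_depth=0
After op 2 (type): buf='gocat' undo_depth=2 redo_depth=0
After op 3 (type): buf='gocatxyz' undo_depth=3 redo_depth=0
After op 4 (delete): buf='gocatxy' undo_depth=4 redo_depth=0
After op 5 (type): buf='gocatxybaz' undo_depth=5 redo_depth=0
After op 6 (undo): buf='gocatxy' undo_depth=4 redo_depth=1
After op 7 (type): buf='gocatxyqux' undo_depth=5 redo_depth=0
After op 8 (undo): buf='gocatxy' undo_depth=4 redo_depth=1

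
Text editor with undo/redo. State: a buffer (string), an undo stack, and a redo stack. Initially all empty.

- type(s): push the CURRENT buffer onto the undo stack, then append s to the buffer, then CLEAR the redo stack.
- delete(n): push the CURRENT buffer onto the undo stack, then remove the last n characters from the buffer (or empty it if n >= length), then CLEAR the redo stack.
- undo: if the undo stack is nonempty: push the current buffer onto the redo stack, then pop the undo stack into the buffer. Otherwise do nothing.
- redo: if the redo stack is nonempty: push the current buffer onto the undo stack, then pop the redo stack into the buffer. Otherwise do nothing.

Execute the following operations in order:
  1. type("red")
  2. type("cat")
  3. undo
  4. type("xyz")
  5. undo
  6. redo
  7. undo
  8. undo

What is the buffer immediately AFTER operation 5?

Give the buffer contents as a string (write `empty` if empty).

Answer: red

Derivation:
After op 1 (type): buf='red' undo_depth=1 redo_depth=0
After op 2 (type): buf='redcat' undo_depth=2 redo_depth=0
After op 3 (undo): buf='red' undo_depth=1 redo_depth=1
After op 4 (type): buf='redxyz' undo_depth=2 redo_depth=0
After op 5 (undo): buf='red' undo_depth=1 redo_depth=1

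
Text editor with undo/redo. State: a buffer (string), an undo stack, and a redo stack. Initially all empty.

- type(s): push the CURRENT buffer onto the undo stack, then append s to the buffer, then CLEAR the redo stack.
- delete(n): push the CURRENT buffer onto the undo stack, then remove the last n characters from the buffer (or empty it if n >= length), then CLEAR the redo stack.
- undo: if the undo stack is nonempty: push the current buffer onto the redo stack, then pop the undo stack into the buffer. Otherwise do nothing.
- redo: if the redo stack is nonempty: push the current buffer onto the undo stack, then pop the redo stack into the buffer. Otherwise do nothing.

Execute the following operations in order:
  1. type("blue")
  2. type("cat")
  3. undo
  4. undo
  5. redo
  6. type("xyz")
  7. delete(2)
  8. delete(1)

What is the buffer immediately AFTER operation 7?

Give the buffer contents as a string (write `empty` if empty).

After op 1 (type): buf='blue' undo_depth=1 redo_depth=0
After op 2 (type): buf='bluecat' undo_depth=2 redo_depth=0
After op 3 (undo): buf='blue' undo_depth=1 redo_depth=1
After op 4 (undo): buf='(empty)' undo_depth=0 redo_depth=2
After op 5 (redo): buf='blue' undo_depth=1 redo_depth=1
After op 6 (type): buf='bluexyz' undo_depth=2 redo_depth=0
After op 7 (delete): buf='bluex' undo_depth=3 redo_depth=0

Answer: bluex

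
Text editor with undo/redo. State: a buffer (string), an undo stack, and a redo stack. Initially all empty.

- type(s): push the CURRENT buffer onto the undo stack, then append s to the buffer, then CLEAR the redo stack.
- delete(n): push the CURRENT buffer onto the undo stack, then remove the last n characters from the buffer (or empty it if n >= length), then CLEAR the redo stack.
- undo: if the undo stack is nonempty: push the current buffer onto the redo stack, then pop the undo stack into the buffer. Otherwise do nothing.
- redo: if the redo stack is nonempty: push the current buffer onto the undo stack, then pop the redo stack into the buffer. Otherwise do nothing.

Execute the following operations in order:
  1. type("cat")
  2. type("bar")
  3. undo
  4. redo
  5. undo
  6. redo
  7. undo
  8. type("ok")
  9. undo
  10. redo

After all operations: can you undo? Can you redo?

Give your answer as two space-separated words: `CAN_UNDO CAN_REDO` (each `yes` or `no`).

Answer: yes no

Derivation:
After op 1 (type): buf='cat' undo_depth=1 redo_depth=0
After op 2 (type): buf='catbar' undo_depth=2 redo_depth=0
After op 3 (undo): buf='cat' undo_depth=1 redo_depth=1
After op 4 (redo): buf='catbar' undo_depth=2 redo_depth=0
After op 5 (undo): buf='cat' undo_depth=1 redo_depth=1
After op 6 (redo): buf='catbar' undo_depth=2 redo_depth=0
After op 7 (undo): buf='cat' undo_depth=1 redo_depth=1
After op 8 (type): buf='catok' undo_depth=2 redo_depth=0
After op 9 (undo): buf='cat' undo_depth=1 redo_depth=1
After op 10 (redo): buf='catok' undo_depth=2 redo_depth=0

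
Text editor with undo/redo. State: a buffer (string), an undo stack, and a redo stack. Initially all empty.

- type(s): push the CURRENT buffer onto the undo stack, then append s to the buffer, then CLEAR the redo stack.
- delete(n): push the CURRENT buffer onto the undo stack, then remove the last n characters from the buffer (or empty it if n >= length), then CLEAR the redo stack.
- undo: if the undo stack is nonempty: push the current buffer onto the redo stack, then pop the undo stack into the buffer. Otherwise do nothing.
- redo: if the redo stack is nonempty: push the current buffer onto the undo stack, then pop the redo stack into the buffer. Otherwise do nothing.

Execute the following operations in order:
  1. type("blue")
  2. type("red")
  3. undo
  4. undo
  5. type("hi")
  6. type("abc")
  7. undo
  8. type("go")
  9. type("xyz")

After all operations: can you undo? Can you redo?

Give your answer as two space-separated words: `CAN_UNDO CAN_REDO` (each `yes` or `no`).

Answer: yes no

Derivation:
After op 1 (type): buf='blue' undo_depth=1 redo_depth=0
After op 2 (type): buf='bluered' undo_depth=2 redo_depth=0
After op 3 (undo): buf='blue' undo_depth=1 redo_depth=1
After op 4 (undo): buf='(empty)' undo_depth=0 redo_depth=2
After op 5 (type): buf='hi' undo_depth=1 redo_depth=0
After op 6 (type): buf='hiabc' undo_depth=2 redo_depth=0
After op 7 (undo): buf='hi' undo_depth=1 redo_depth=1
After op 8 (type): buf='higo' undo_depth=2 redo_depth=0
After op 9 (type): buf='higoxyz' undo_depth=3 redo_depth=0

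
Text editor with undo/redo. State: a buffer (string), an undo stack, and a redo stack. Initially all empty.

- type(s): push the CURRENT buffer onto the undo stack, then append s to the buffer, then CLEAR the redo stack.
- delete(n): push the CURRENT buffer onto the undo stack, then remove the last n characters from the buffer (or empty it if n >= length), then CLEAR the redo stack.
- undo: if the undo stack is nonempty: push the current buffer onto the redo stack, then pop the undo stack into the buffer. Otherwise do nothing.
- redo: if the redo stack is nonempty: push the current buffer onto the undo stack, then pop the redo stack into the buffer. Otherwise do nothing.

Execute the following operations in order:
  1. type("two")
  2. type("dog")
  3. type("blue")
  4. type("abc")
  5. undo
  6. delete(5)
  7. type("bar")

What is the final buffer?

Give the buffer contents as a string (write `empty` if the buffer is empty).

Answer: twodobar

Derivation:
After op 1 (type): buf='two' undo_depth=1 redo_depth=0
After op 2 (type): buf='twodog' undo_depth=2 redo_depth=0
After op 3 (type): buf='twodogblue' undo_depth=3 redo_depth=0
After op 4 (type): buf='twodogblueabc' undo_depth=4 redo_depth=0
After op 5 (undo): buf='twodogblue' undo_depth=3 redo_depth=1
After op 6 (delete): buf='twodo' undo_depth=4 redo_depth=0
After op 7 (type): buf='twodobar' undo_depth=5 redo_depth=0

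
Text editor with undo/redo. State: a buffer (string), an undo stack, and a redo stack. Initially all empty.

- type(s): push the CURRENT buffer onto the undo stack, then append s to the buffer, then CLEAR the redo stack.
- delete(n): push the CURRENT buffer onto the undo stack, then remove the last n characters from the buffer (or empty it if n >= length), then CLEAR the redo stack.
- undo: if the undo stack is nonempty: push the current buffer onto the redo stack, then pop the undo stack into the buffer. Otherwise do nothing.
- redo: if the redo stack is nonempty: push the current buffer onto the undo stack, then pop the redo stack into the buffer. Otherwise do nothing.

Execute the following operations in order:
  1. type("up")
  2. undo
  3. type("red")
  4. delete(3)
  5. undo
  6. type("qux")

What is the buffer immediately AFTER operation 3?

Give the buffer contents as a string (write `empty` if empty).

Answer: red

Derivation:
After op 1 (type): buf='up' undo_depth=1 redo_depth=0
After op 2 (undo): buf='(empty)' undo_depth=0 redo_depth=1
After op 3 (type): buf='red' undo_depth=1 redo_depth=0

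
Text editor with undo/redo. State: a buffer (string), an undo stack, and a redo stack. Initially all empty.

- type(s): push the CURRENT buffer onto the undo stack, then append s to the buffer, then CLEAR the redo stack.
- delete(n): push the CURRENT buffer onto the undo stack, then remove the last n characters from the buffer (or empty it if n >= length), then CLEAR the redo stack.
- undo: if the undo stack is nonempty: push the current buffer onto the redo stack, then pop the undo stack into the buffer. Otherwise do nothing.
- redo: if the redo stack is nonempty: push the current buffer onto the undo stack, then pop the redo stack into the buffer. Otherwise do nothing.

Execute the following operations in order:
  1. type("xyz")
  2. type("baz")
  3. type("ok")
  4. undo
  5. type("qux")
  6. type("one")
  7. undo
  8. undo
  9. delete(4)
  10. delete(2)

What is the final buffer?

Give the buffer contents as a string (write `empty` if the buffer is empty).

Answer: empty

Derivation:
After op 1 (type): buf='xyz' undo_depth=1 redo_depth=0
After op 2 (type): buf='xyzbaz' undo_depth=2 redo_depth=0
After op 3 (type): buf='xyzbazok' undo_depth=3 redo_depth=0
After op 4 (undo): buf='xyzbaz' undo_depth=2 redo_depth=1
After op 5 (type): buf='xyzbazqux' undo_depth=3 redo_depth=0
After op 6 (type): buf='xyzbazquxone' undo_depth=4 redo_depth=0
After op 7 (undo): buf='xyzbazqux' undo_depth=3 redo_depth=1
After op 8 (undo): buf='xyzbaz' undo_depth=2 redo_depth=2
After op 9 (delete): buf='xy' undo_depth=3 redo_depth=0
After op 10 (delete): buf='(empty)' undo_depth=4 redo_depth=0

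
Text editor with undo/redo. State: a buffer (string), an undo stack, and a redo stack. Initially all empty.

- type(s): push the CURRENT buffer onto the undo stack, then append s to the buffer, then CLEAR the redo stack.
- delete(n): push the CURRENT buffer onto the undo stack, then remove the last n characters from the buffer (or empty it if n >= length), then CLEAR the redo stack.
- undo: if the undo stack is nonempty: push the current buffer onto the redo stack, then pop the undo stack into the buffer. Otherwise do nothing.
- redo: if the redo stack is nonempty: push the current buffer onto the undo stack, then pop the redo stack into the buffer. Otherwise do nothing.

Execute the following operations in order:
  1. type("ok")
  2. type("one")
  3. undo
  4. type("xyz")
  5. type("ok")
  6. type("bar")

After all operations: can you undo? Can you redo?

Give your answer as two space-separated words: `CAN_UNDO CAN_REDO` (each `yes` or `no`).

After op 1 (type): buf='ok' undo_depth=1 redo_depth=0
After op 2 (type): buf='okone' undo_depth=2 redo_depth=0
After op 3 (undo): buf='ok' undo_depth=1 redo_depth=1
After op 4 (type): buf='okxyz' undo_depth=2 redo_depth=0
After op 5 (type): buf='okxyzok' undo_depth=3 redo_depth=0
After op 6 (type): buf='okxyzokbar' undo_depth=4 redo_depth=0

Answer: yes no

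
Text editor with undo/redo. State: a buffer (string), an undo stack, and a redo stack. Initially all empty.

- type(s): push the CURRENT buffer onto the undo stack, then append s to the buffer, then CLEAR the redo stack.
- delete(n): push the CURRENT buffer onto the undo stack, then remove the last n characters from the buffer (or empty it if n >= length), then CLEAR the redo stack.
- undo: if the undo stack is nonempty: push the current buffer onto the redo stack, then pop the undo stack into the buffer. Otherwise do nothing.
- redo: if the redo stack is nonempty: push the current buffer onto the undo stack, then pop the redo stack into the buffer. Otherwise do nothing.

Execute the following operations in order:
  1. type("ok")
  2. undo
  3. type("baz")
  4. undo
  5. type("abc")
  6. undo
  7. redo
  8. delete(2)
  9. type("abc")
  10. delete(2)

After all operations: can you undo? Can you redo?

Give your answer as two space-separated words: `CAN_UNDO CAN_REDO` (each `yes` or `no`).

After op 1 (type): buf='ok' undo_depth=1 redo_depth=0
After op 2 (undo): buf='(empty)' undo_depth=0 redo_depth=1
After op 3 (type): buf='baz' undo_depth=1 redo_depth=0
After op 4 (undo): buf='(empty)' undo_depth=0 redo_depth=1
After op 5 (type): buf='abc' undo_depth=1 redo_depth=0
After op 6 (undo): buf='(empty)' undo_depth=0 redo_depth=1
After op 7 (redo): buf='abc' undo_depth=1 redo_depth=0
After op 8 (delete): buf='a' undo_depth=2 redo_depth=0
After op 9 (type): buf='aabc' undo_depth=3 redo_depth=0
After op 10 (delete): buf='aa' undo_depth=4 redo_depth=0

Answer: yes no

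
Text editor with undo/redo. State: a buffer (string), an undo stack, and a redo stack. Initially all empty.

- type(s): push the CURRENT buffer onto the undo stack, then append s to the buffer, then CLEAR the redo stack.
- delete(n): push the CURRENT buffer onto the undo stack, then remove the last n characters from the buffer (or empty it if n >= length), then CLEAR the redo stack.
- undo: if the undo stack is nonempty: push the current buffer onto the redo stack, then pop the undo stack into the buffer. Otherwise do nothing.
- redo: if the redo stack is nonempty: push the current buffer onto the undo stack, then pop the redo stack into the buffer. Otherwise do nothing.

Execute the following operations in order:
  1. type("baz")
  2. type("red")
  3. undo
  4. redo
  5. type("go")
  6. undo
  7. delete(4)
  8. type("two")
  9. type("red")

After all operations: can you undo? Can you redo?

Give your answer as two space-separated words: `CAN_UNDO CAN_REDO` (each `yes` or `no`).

After op 1 (type): buf='baz' undo_depth=1 redo_depth=0
After op 2 (type): buf='bazred' undo_depth=2 redo_depth=0
After op 3 (undo): buf='baz' undo_depth=1 redo_depth=1
After op 4 (redo): buf='bazred' undo_depth=2 redo_depth=0
After op 5 (type): buf='bazredgo' undo_depth=3 redo_depth=0
After op 6 (undo): buf='bazred' undo_depth=2 redo_depth=1
After op 7 (delete): buf='ba' undo_depth=3 redo_depth=0
After op 8 (type): buf='batwo' undo_depth=4 redo_depth=0
After op 9 (type): buf='batwored' undo_depth=5 redo_depth=0

Answer: yes no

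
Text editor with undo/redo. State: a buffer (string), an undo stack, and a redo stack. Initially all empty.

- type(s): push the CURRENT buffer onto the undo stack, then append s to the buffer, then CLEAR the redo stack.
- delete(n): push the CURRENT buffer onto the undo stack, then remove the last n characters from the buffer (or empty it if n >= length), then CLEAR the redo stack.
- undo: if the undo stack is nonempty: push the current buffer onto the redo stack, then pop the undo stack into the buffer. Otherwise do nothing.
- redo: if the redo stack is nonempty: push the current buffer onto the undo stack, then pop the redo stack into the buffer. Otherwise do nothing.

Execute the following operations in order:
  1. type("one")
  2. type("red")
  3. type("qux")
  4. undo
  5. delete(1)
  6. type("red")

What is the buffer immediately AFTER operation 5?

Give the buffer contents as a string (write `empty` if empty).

Answer: onere

Derivation:
After op 1 (type): buf='one' undo_depth=1 redo_depth=0
After op 2 (type): buf='onered' undo_depth=2 redo_depth=0
After op 3 (type): buf='oneredqux' undo_depth=3 redo_depth=0
After op 4 (undo): buf='onered' undo_depth=2 redo_depth=1
After op 5 (delete): buf='onere' undo_depth=3 redo_depth=0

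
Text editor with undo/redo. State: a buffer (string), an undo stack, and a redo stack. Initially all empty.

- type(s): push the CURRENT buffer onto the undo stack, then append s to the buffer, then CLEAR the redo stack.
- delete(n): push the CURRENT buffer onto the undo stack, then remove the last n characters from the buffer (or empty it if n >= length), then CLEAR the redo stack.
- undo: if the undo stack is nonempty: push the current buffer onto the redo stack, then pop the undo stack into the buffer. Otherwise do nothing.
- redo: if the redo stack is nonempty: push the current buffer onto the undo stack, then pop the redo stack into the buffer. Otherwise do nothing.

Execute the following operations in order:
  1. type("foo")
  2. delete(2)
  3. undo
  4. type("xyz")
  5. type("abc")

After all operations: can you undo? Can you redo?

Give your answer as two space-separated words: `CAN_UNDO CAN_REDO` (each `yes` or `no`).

Answer: yes no

Derivation:
After op 1 (type): buf='foo' undo_depth=1 redo_depth=0
After op 2 (delete): buf='f' undo_depth=2 redo_depth=0
After op 3 (undo): buf='foo' undo_depth=1 redo_depth=1
After op 4 (type): buf='fooxyz' undo_depth=2 redo_depth=0
After op 5 (type): buf='fooxyzabc' undo_depth=3 redo_depth=0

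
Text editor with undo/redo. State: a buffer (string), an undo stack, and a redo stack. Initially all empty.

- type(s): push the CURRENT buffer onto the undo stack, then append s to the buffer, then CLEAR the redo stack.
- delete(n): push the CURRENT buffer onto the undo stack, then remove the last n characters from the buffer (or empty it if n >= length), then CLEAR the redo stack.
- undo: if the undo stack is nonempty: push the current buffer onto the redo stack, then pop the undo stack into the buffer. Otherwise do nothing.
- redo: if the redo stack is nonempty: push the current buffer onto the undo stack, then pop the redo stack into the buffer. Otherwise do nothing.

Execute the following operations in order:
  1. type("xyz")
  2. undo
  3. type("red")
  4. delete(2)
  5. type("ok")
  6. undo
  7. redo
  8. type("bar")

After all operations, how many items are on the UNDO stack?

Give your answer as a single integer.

After op 1 (type): buf='xyz' undo_depth=1 redo_depth=0
After op 2 (undo): buf='(empty)' undo_depth=0 redo_depth=1
After op 3 (type): buf='red' undo_depth=1 redo_depth=0
After op 4 (delete): buf='r' undo_depth=2 redo_depth=0
After op 5 (type): buf='rok' undo_depth=3 redo_depth=0
After op 6 (undo): buf='r' undo_depth=2 redo_depth=1
After op 7 (redo): buf='rok' undo_depth=3 redo_depth=0
After op 8 (type): buf='rokbar' undo_depth=4 redo_depth=0

Answer: 4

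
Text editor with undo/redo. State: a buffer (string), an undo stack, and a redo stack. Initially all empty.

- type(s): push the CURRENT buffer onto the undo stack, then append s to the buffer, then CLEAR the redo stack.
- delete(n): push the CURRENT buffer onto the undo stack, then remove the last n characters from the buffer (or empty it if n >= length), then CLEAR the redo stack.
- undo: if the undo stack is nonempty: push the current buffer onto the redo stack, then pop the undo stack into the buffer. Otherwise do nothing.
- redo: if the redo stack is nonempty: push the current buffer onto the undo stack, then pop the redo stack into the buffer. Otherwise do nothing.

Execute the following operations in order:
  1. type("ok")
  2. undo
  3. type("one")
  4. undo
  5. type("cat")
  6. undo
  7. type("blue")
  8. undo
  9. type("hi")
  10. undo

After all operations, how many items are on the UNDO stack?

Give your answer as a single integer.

Answer: 0

Derivation:
After op 1 (type): buf='ok' undo_depth=1 redo_depth=0
After op 2 (undo): buf='(empty)' undo_depth=0 redo_depth=1
After op 3 (type): buf='one' undo_depth=1 redo_depth=0
After op 4 (undo): buf='(empty)' undo_depth=0 redo_depth=1
After op 5 (type): buf='cat' undo_depth=1 redo_depth=0
After op 6 (undo): buf='(empty)' undo_depth=0 redo_depth=1
After op 7 (type): buf='blue' undo_depth=1 redo_depth=0
After op 8 (undo): buf='(empty)' undo_depth=0 redo_depth=1
After op 9 (type): buf='hi' undo_depth=1 redo_depth=0
After op 10 (undo): buf='(empty)' undo_depth=0 redo_depth=1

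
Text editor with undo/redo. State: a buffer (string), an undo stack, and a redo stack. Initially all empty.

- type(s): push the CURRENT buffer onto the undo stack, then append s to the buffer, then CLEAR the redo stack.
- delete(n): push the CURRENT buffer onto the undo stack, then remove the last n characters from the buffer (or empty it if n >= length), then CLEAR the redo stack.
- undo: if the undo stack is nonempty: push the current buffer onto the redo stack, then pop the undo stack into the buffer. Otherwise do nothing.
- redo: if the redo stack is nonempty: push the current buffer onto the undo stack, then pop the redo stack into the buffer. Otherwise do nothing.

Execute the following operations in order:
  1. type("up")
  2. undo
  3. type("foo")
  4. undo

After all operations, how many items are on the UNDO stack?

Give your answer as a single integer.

After op 1 (type): buf='up' undo_depth=1 redo_depth=0
After op 2 (undo): buf='(empty)' undo_depth=0 redo_depth=1
After op 3 (type): buf='foo' undo_depth=1 redo_depth=0
After op 4 (undo): buf='(empty)' undo_depth=0 redo_depth=1

Answer: 0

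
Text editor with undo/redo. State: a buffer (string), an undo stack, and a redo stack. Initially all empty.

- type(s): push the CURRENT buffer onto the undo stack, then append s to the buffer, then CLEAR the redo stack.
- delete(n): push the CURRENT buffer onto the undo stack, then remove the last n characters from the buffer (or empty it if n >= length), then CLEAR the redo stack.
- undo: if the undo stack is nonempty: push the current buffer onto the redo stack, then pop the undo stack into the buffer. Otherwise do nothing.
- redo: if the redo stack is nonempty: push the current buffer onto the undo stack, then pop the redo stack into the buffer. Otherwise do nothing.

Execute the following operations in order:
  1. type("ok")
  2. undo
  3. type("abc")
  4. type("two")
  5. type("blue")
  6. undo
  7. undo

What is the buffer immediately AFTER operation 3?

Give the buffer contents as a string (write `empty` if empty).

Answer: abc

Derivation:
After op 1 (type): buf='ok' undo_depth=1 redo_depth=0
After op 2 (undo): buf='(empty)' undo_depth=0 redo_depth=1
After op 3 (type): buf='abc' undo_depth=1 redo_depth=0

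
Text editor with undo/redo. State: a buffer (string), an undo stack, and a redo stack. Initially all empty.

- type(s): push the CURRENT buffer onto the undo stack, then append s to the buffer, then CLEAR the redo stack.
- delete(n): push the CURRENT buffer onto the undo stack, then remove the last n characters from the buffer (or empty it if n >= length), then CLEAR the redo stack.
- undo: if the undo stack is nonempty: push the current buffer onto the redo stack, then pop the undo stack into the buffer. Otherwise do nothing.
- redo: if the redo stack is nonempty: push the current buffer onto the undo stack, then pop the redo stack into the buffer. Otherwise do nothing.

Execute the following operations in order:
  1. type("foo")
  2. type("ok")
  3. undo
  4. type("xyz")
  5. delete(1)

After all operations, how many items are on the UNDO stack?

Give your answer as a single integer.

After op 1 (type): buf='foo' undo_depth=1 redo_depth=0
After op 2 (type): buf='foook' undo_depth=2 redo_depth=0
After op 3 (undo): buf='foo' undo_depth=1 redo_depth=1
After op 4 (type): buf='fooxyz' undo_depth=2 redo_depth=0
After op 5 (delete): buf='fooxy' undo_depth=3 redo_depth=0

Answer: 3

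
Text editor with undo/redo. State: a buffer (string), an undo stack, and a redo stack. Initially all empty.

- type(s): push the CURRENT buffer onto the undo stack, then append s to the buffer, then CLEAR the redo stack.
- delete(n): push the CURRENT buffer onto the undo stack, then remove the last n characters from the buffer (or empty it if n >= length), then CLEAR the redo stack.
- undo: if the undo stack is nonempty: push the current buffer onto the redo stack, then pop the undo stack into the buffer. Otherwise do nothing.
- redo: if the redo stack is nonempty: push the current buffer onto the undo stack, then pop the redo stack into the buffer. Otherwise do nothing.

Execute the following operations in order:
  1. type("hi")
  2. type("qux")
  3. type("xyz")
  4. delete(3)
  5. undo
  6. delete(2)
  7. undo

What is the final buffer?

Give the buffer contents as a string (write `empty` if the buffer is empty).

After op 1 (type): buf='hi' undo_depth=1 redo_depth=0
After op 2 (type): buf='hiqux' undo_depth=2 redo_depth=0
After op 3 (type): buf='hiquxxyz' undo_depth=3 redo_depth=0
After op 4 (delete): buf='hiqux' undo_depth=4 redo_depth=0
After op 5 (undo): buf='hiquxxyz' undo_depth=3 redo_depth=1
After op 6 (delete): buf='hiquxx' undo_depth=4 redo_depth=0
After op 7 (undo): buf='hiquxxyz' undo_depth=3 redo_depth=1

Answer: hiquxxyz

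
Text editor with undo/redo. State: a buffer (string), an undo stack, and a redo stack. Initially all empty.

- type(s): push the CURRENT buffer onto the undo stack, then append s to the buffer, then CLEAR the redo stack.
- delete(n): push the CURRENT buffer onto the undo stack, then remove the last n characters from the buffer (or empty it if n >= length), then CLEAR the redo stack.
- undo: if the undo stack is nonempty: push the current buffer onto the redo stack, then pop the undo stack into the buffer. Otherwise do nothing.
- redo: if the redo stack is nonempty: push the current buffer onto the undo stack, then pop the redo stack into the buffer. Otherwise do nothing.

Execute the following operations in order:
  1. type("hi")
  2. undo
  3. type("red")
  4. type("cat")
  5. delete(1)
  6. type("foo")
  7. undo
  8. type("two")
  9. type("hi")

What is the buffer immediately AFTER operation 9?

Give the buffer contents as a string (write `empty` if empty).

After op 1 (type): buf='hi' undo_depth=1 redo_depth=0
After op 2 (undo): buf='(empty)' undo_depth=0 redo_depth=1
After op 3 (type): buf='red' undo_depth=1 redo_depth=0
After op 4 (type): buf='redcat' undo_depth=2 redo_depth=0
After op 5 (delete): buf='redca' undo_depth=3 redo_depth=0
After op 6 (type): buf='redcafoo' undo_depth=4 redo_depth=0
After op 7 (undo): buf='redca' undo_depth=3 redo_depth=1
After op 8 (type): buf='redcatwo' undo_depth=4 redo_depth=0
After op 9 (type): buf='redcatwohi' undo_depth=5 redo_depth=0

Answer: redcatwohi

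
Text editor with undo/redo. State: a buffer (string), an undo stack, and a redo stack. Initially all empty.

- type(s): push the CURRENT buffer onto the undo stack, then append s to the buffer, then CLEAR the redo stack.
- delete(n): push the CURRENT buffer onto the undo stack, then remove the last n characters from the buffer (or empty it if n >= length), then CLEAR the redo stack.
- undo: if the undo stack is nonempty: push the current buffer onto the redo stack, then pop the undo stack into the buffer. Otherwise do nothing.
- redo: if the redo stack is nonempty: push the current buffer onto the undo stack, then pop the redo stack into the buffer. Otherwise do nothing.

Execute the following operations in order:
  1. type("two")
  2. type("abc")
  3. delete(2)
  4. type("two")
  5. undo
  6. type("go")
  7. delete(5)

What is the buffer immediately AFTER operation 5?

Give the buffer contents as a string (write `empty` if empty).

Answer: twoa

Derivation:
After op 1 (type): buf='two' undo_depth=1 redo_depth=0
After op 2 (type): buf='twoabc' undo_depth=2 redo_depth=0
After op 3 (delete): buf='twoa' undo_depth=3 redo_depth=0
After op 4 (type): buf='twoatwo' undo_depth=4 redo_depth=0
After op 5 (undo): buf='twoa' undo_depth=3 redo_depth=1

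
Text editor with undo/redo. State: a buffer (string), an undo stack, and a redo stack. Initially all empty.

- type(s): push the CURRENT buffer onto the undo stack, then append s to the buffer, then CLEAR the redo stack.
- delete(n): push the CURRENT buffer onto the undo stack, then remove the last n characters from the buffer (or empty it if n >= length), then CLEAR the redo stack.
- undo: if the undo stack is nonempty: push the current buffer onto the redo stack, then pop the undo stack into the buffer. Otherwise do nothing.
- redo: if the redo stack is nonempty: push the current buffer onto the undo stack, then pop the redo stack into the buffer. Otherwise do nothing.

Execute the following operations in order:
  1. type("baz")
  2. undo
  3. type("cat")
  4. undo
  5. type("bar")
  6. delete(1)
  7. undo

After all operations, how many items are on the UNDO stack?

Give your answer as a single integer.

After op 1 (type): buf='baz' undo_depth=1 redo_depth=0
After op 2 (undo): buf='(empty)' undo_depth=0 redo_depth=1
After op 3 (type): buf='cat' undo_depth=1 redo_depth=0
After op 4 (undo): buf='(empty)' undo_depth=0 redo_depth=1
After op 5 (type): buf='bar' undo_depth=1 redo_depth=0
After op 6 (delete): buf='ba' undo_depth=2 redo_depth=0
After op 7 (undo): buf='bar' undo_depth=1 redo_depth=1

Answer: 1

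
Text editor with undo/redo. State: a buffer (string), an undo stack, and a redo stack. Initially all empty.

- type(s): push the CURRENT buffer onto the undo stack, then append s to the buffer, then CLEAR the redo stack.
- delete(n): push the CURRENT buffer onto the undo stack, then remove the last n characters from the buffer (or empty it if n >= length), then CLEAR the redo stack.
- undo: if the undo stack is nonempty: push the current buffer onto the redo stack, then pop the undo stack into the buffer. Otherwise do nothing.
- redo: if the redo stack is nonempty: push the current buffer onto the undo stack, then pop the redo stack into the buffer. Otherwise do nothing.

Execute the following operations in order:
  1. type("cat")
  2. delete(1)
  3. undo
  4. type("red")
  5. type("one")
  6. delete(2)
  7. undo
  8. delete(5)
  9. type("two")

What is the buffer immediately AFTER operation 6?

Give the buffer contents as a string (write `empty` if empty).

After op 1 (type): buf='cat' undo_depth=1 redo_depth=0
After op 2 (delete): buf='ca' undo_depth=2 redo_depth=0
After op 3 (undo): buf='cat' undo_depth=1 redo_depth=1
After op 4 (type): buf='catred' undo_depth=2 redo_depth=0
After op 5 (type): buf='catredone' undo_depth=3 redo_depth=0
After op 6 (delete): buf='catredo' undo_depth=4 redo_depth=0

Answer: catredo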